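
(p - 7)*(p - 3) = p^2 - 10*p + 21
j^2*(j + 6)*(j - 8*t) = j^4 - 8*j^3*t + 6*j^3 - 48*j^2*t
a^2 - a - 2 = (a - 2)*(a + 1)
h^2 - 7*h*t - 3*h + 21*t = (h - 3)*(h - 7*t)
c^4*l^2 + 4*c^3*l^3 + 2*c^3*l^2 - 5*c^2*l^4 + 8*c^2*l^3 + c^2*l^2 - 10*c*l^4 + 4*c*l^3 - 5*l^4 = (c - l)*(c + 5*l)*(c*l + l)^2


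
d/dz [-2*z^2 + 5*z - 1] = 5 - 4*z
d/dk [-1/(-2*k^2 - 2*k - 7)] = 2*(-2*k - 1)/(2*k^2 + 2*k + 7)^2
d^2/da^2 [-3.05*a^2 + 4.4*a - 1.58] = -6.10000000000000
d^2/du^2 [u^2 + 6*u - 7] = 2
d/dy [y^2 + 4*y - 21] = 2*y + 4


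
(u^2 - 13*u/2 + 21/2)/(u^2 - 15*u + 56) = (2*u^2 - 13*u + 21)/(2*(u^2 - 15*u + 56))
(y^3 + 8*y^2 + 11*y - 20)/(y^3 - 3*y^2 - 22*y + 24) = (y + 5)/(y - 6)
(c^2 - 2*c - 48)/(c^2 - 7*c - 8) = (c + 6)/(c + 1)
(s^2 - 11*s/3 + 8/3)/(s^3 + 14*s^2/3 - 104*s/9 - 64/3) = 3*(s - 1)/(3*s^2 + 22*s + 24)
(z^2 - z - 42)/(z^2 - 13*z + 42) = (z + 6)/(z - 6)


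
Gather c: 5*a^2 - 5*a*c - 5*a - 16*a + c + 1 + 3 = 5*a^2 - 21*a + c*(1 - 5*a) + 4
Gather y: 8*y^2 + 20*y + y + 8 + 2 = 8*y^2 + 21*y + 10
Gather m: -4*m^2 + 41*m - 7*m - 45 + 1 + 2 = -4*m^2 + 34*m - 42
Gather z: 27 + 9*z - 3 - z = 8*z + 24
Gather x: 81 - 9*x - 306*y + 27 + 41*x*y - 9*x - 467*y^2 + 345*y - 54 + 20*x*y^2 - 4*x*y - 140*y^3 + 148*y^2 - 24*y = x*(20*y^2 + 37*y - 18) - 140*y^3 - 319*y^2 + 15*y + 54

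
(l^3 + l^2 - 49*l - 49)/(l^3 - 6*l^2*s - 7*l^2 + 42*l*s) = (-l^2 - 8*l - 7)/(l*(-l + 6*s))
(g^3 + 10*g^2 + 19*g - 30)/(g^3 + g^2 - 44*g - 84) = (g^2 + 4*g - 5)/(g^2 - 5*g - 14)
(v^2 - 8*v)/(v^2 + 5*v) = (v - 8)/(v + 5)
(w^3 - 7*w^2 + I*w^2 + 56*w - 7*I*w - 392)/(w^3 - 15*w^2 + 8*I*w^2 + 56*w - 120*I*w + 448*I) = (w - 7*I)/(w - 8)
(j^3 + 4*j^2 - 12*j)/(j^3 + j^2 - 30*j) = (j - 2)/(j - 5)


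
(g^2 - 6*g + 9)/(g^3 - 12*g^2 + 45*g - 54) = 1/(g - 6)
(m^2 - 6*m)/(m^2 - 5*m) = (m - 6)/(m - 5)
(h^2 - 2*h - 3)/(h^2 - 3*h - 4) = (h - 3)/(h - 4)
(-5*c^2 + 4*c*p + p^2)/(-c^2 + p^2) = (5*c + p)/(c + p)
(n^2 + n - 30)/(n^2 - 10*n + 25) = (n + 6)/(n - 5)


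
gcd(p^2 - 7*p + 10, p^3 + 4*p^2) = 1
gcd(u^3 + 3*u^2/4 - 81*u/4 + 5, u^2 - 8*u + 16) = u - 4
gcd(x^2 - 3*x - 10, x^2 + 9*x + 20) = 1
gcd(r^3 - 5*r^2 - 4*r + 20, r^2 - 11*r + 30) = r - 5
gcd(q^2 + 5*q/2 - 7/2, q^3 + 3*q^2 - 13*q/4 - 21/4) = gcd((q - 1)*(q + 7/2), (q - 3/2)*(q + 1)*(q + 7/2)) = q + 7/2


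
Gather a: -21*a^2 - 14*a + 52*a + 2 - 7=-21*a^2 + 38*a - 5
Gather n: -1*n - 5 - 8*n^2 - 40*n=-8*n^2 - 41*n - 5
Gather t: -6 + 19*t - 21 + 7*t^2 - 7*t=7*t^2 + 12*t - 27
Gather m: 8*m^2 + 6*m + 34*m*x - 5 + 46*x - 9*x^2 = 8*m^2 + m*(34*x + 6) - 9*x^2 + 46*x - 5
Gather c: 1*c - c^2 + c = -c^2 + 2*c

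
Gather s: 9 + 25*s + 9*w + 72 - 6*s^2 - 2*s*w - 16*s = -6*s^2 + s*(9 - 2*w) + 9*w + 81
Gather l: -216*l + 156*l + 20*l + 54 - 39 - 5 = 10 - 40*l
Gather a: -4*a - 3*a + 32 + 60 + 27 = 119 - 7*a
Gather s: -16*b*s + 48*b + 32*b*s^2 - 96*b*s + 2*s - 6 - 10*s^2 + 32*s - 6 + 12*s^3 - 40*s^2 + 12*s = 48*b + 12*s^3 + s^2*(32*b - 50) + s*(46 - 112*b) - 12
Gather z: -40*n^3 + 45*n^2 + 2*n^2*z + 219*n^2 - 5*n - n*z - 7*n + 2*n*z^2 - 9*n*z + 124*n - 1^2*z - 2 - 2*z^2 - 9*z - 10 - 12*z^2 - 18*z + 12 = -40*n^3 + 264*n^2 + 112*n + z^2*(2*n - 14) + z*(2*n^2 - 10*n - 28)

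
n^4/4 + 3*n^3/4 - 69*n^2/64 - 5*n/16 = n*(n/4 + 1)*(n - 5/4)*(n + 1/4)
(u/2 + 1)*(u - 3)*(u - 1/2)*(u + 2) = u^4/2 + u^3/4 - 17*u^2/4 - 4*u + 3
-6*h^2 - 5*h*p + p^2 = (-6*h + p)*(h + p)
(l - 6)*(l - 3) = l^2 - 9*l + 18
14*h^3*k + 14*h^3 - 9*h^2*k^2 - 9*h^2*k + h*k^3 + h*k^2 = (-7*h + k)*(-2*h + k)*(h*k + h)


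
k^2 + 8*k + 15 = (k + 3)*(k + 5)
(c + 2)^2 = c^2 + 4*c + 4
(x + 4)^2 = x^2 + 8*x + 16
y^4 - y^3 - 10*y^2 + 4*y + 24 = (y - 3)*(y - 2)*(y + 2)^2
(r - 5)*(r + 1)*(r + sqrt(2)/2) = r^3 - 4*r^2 + sqrt(2)*r^2/2 - 5*r - 2*sqrt(2)*r - 5*sqrt(2)/2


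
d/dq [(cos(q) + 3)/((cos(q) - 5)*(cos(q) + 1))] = (cos(q)^2 + 6*cos(q) - 7)*sin(q)/((cos(q) - 5)^2*(cos(q) + 1)^2)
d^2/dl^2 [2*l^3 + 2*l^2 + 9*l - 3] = 12*l + 4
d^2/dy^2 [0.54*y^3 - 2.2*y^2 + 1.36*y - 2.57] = 3.24*y - 4.4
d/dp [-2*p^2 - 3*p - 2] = -4*p - 3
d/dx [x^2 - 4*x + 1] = 2*x - 4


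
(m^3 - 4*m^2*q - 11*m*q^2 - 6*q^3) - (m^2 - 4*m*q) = m^3 - 4*m^2*q - m^2 - 11*m*q^2 + 4*m*q - 6*q^3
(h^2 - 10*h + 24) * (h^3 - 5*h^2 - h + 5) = h^5 - 15*h^4 + 73*h^3 - 105*h^2 - 74*h + 120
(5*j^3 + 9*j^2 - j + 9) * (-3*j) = -15*j^4 - 27*j^3 + 3*j^2 - 27*j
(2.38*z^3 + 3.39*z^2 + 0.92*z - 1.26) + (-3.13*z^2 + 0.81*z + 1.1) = 2.38*z^3 + 0.26*z^2 + 1.73*z - 0.16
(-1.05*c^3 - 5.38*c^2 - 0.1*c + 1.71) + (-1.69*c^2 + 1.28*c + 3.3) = -1.05*c^3 - 7.07*c^2 + 1.18*c + 5.01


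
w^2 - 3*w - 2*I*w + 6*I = (w - 3)*(w - 2*I)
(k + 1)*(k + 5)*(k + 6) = k^3 + 12*k^2 + 41*k + 30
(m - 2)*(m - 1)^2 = m^3 - 4*m^2 + 5*m - 2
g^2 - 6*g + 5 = (g - 5)*(g - 1)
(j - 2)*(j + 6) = j^2 + 4*j - 12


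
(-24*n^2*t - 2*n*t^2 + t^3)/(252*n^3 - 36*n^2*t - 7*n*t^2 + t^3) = t*(4*n + t)/(-42*n^2 - n*t + t^2)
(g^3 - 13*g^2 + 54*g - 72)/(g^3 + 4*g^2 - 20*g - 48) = (g^2 - 9*g + 18)/(g^2 + 8*g + 12)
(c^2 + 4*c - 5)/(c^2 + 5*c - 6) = (c + 5)/(c + 6)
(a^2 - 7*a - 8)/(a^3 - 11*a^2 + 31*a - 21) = (a^2 - 7*a - 8)/(a^3 - 11*a^2 + 31*a - 21)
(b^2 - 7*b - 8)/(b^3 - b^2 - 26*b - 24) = (b - 8)/(b^2 - 2*b - 24)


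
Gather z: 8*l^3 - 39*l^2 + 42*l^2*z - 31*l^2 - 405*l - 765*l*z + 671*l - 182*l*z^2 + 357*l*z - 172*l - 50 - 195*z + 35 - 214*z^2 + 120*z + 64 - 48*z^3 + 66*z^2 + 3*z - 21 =8*l^3 - 70*l^2 + 94*l - 48*z^3 + z^2*(-182*l - 148) + z*(42*l^2 - 408*l - 72) + 28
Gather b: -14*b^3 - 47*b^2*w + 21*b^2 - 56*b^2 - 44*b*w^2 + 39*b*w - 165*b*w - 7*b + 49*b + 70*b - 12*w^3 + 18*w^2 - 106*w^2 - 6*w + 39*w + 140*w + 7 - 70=-14*b^3 + b^2*(-47*w - 35) + b*(-44*w^2 - 126*w + 112) - 12*w^3 - 88*w^2 + 173*w - 63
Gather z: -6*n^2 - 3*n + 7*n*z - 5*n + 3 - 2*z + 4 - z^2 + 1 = -6*n^2 - 8*n - z^2 + z*(7*n - 2) + 8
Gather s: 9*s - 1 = 9*s - 1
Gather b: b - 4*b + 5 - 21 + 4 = -3*b - 12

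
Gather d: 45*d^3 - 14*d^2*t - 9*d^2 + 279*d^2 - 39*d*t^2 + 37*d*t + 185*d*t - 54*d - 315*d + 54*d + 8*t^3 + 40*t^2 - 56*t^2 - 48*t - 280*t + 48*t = 45*d^3 + d^2*(270 - 14*t) + d*(-39*t^2 + 222*t - 315) + 8*t^3 - 16*t^2 - 280*t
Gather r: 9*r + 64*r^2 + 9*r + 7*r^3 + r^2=7*r^3 + 65*r^2 + 18*r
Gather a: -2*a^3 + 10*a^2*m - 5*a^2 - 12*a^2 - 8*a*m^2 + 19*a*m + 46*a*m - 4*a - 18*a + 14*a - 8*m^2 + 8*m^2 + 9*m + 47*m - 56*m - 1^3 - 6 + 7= -2*a^3 + a^2*(10*m - 17) + a*(-8*m^2 + 65*m - 8)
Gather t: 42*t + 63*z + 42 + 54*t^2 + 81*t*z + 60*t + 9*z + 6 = 54*t^2 + t*(81*z + 102) + 72*z + 48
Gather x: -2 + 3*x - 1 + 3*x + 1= 6*x - 2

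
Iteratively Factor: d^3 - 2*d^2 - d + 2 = (d - 2)*(d^2 - 1) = (d - 2)*(d - 1)*(d + 1)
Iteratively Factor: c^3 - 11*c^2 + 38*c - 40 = (c - 4)*(c^2 - 7*c + 10) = (c - 4)*(c - 2)*(c - 5)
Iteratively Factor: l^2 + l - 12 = (l - 3)*(l + 4)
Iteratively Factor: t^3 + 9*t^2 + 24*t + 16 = (t + 1)*(t^2 + 8*t + 16) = (t + 1)*(t + 4)*(t + 4)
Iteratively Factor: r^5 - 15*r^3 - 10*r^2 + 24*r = (r - 4)*(r^4 + 4*r^3 + r^2 - 6*r) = (r - 4)*(r + 2)*(r^3 + 2*r^2 - 3*r) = (r - 4)*(r + 2)*(r + 3)*(r^2 - r) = r*(r - 4)*(r + 2)*(r + 3)*(r - 1)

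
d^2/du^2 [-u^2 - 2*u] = -2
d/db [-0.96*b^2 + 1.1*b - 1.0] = 1.1 - 1.92*b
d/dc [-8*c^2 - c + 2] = -16*c - 1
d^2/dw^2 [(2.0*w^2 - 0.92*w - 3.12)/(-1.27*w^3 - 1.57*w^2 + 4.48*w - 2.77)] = (-6.4516*w^6 + 8.90320800000001*w^5 + 3.11810400000002*w^4 + 184.906568*w^3 - 47.0172000000001*w^2 - 221.530008*w + 90.244224)/(2.048383*w^9 + 7.596759*w^8 - 12.286107*w^7 - 36.32294*w^6 + 76.478586*w^5 + 20.453751*w^4 - 177.580075*w^3 + 202.924383*w^2 - 103.123776*w + 21.253933)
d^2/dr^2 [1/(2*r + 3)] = 8/(2*r + 3)^3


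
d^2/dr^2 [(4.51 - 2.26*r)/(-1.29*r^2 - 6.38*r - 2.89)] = ((2.26*r - 4.51)*(2.58*r + 6.38)*(5.16*r + 12.76) - (17.4924*r + 17.2018)*(1.29*r^2 + 6.38*r + 2.89))/(1.29*r^2 + 6.38*r + 2.89)^3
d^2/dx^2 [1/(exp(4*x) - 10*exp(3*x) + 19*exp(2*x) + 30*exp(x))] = 2*((-8*exp(3*x) + 45*exp(2*x) - 38*exp(x) - 15)*(exp(3*x) - 10*exp(2*x) + 19*exp(x) + 30) + 4*(2*exp(3*x) - 15*exp(2*x) + 19*exp(x) + 15)^2)*exp(-x)/(exp(3*x) - 10*exp(2*x) + 19*exp(x) + 30)^3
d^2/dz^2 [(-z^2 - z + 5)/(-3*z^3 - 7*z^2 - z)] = 2*(9*z^6 + 27*z^5 - 216*z^4 - 801*z^3 - 780*z^2 - 105*z - 5)/(z^3*(27*z^6 + 189*z^5 + 468*z^4 + 469*z^3 + 156*z^2 + 21*z + 1))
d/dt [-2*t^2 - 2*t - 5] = -4*t - 2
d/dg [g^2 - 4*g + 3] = 2*g - 4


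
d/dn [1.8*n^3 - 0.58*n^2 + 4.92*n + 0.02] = 5.4*n^2 - 1.16*n + 4.92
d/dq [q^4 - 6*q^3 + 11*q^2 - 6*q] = 4*q^3 - 18*q^2 + 22*q - 6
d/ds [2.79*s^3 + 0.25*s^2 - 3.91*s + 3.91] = 8.37*s^2 + 0.5*s - 3.91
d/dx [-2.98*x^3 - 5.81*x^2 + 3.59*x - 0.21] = -8.94*x^2 - 11.62*x + 3.59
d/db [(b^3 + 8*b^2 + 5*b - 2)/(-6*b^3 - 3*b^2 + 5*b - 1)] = (45*b^4 + 70*b^3 + 16*b^2 - 28*b + 5)/(36*b^6 + 36*b^5 - 51*b^4 - 18*b^3 + 31*b^2 - 10*b + 1)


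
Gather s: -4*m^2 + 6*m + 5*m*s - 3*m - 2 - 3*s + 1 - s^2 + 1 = -4*m^2 + 3*m - s^2 + s*(5*m - 3)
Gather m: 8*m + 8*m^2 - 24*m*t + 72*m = 8*m^2 + m*(80 - 24*t)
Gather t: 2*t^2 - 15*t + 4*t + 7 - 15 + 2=2*t^2 - 11*t - 6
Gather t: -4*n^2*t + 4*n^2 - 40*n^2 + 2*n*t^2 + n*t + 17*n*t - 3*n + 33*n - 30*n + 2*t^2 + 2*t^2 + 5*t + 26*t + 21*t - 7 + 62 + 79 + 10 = -36*n^2 + t^2*(2*n + 4) + t*(-4*n^2 + 18*n + 52) + 144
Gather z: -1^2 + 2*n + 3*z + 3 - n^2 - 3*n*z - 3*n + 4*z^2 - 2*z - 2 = -n^2 - n + 4*z^2 + z*(1 - 3*n)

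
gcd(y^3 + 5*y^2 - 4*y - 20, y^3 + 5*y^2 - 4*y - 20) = y^3 + 5*y^2 - 4*y - 20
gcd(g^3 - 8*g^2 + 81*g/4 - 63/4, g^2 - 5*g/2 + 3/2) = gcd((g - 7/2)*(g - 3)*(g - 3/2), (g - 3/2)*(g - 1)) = g - 3/2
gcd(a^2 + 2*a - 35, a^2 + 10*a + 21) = a + 7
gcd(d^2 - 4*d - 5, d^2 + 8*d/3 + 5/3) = d + 1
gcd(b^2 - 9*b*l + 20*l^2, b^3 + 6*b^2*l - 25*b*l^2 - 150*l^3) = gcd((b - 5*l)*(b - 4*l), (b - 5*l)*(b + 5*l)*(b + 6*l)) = b - 5*l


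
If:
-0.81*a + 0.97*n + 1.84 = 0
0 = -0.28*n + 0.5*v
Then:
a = 2.1384479717813*v + 2.2716049382716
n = 1.78571428571429*v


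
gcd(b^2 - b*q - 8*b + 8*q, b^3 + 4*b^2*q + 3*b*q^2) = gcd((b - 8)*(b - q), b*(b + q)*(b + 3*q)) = 1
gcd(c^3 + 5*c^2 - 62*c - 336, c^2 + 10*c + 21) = c + 7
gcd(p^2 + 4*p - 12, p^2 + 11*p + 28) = 1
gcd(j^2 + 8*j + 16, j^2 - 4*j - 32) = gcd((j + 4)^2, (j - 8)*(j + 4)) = j + 4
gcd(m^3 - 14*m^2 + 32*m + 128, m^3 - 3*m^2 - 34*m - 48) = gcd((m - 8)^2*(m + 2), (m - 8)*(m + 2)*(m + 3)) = m^2 - 6*m - 16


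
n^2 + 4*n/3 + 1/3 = (n + 1/3)*(n + 1)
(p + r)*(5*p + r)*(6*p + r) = 30*p^3 + 41*p^2*r + 12*p*r^2 + r^3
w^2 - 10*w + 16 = (w - 8)*(w - 2)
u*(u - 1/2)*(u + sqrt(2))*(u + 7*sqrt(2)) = u^4 - u^3/2 + 8*sqrt(2)*u^3 - 4*sqrt(2)*u^2 + 14*u^2 - 7*u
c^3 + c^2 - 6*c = c*(c - 2)*(c + 3)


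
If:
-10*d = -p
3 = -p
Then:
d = -3/10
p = -3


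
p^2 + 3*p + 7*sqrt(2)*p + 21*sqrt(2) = (p + 3)*(p + 7*sqrt(2))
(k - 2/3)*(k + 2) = k^2 + 4*k/3 - 4/3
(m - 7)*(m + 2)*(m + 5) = m^3 - 39*m - 70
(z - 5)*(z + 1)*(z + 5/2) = z^3 - 3*z^2/2 - 15*z - 25/2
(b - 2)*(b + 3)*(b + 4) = b^3 + 5*b^2 - 2*b - 24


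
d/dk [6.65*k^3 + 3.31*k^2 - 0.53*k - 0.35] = 19.95*k^2 + 6.62*k - 0.53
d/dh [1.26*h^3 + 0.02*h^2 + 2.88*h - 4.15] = 3.78*h^2 + 0.04*h + 2.88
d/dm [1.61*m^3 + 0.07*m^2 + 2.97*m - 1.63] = 4.83*m^2 + 0.14*m + 2.97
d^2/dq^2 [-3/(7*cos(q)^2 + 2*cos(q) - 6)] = 3*(392*sin(q)^4 - 540*sin(q)^2 - 81*cos(q) + 21*cos(3*q) - 36)/(2*(-7*sin(q)^2 + 2*cos(q) + 1)^3)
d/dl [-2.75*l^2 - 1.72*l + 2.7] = -5.5*l - 1.72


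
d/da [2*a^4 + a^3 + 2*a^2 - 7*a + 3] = 8*a^3 + 3*a^2 + 4*a - 7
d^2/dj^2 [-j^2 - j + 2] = -2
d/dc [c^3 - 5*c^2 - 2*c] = 3*c^2 - 10*c - 2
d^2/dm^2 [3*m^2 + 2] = 6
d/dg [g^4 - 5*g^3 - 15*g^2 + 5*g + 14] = 4*g^3 - 15*g^2 - 30*g + 5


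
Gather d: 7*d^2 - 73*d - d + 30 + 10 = 7*d^2 - 74*d + 40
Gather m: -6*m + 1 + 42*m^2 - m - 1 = 42*m^2 - 7*m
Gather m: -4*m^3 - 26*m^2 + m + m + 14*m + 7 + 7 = -4*m^3 - 26*m^2 + 16*m + 14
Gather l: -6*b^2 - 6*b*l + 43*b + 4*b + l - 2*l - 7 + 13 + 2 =-6*b^2 + 47*b + l*(-6*b - 1) + 8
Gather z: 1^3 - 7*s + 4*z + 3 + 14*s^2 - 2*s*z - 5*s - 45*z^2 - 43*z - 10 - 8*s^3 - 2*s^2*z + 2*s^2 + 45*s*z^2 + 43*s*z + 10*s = -8*s^3 + 16*s^2 - 2*s + z^2*(45*s - 45) + z*(-2*s^2 + 41*s - 39) - 6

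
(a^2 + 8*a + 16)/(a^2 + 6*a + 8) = (a + 4)/(a + 2)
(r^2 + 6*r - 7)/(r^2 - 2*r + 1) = (r + 7)/(r - 1)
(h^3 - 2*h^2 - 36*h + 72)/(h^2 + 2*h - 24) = (h^2 - 8*h + 12)/(h - 4)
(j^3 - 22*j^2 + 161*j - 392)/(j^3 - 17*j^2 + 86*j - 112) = (j - 7)/(j - 2)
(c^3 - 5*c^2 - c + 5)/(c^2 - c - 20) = (c^2 - 1)/(c + 4)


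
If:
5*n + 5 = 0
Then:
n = -1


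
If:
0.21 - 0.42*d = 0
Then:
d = 0.50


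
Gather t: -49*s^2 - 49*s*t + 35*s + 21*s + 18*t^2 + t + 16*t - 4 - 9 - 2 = -49*s^2 + 56*s + 18*t^2 + t*(17 - 49*s) - 15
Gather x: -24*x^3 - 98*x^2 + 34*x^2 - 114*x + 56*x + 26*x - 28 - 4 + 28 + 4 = -24*x^3 - 64*x^2 - 32*x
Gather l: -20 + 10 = -10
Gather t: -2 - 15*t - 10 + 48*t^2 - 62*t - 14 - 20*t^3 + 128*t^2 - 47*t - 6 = -20*t^3 + 176*t^2 - 124*t - 32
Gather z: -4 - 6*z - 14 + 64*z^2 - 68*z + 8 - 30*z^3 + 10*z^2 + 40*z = -30*z^3 + 74*z^2 - 34*z - 10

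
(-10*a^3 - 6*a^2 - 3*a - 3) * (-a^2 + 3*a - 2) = 10*a^5 - 24*a^4 + 5*a^3 + 6*a^2 - 3*a + 6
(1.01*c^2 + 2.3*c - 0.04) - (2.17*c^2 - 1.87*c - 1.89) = -1.16*c^2 + 4.17*c + 1.85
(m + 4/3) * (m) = m^2 + 4*m/3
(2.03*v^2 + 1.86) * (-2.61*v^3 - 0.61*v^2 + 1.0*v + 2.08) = -5.2983*v^5 - 1.2383*v^4 - 2.8246*v^3 + 3.0878*v^2 + 1.86*v + 3.8688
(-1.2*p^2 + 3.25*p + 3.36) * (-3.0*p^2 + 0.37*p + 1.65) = 3.6*p^4 - 10.194*p^3 - 10.8575*p^2 + 6.6057*p + 5.544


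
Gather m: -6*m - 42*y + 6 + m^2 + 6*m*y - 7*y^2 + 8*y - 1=m^2 + m*(6*y - 6) - 7*y^2 - 34*y + 5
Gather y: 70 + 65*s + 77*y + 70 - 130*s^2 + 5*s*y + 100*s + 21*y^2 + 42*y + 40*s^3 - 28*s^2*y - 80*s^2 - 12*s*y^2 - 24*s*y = 40*s^3 - 210*s^2 + 165*s + y^2*(21 - 12*s) + y*(-28*s^2 - 19*s + 119) + 140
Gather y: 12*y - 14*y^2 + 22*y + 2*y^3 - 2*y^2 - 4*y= 2*y^3 - 16*y^2 + 30*y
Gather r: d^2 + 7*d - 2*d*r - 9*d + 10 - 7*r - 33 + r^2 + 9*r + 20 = d^2 - 2*d + r^2 + r*(2 - 2*d) - 3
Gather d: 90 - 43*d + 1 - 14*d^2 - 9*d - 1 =-14*d^2 - 52*d + 90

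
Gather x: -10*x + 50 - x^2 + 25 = -x^2 - 10*x + 75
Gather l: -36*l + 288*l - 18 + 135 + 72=252*l + 189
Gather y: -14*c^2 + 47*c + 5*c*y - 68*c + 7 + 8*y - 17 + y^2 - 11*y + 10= -14*c^2 - 21*c + y^2 + y*(5*c - 3)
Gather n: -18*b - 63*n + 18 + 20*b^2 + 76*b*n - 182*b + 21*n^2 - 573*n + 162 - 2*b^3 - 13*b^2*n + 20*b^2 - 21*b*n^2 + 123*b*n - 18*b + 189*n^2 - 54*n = -2*b^3 + 40*b^2 - 218*b + n^2*(210 - 21*b) + n*(-13*b^2 + 199*b - 690) + 180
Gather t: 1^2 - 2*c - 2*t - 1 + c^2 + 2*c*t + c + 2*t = c^2 + 2*c*t - c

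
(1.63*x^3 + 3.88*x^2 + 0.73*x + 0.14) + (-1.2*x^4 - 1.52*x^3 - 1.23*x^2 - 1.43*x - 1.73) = -1.2*x^4 + 0.11*x^3 + 2.65*x^2 - 0.7*x - 1.59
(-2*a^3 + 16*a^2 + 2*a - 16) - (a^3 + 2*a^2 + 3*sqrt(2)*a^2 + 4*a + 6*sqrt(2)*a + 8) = -3*a^3 - 3*sqrt(2)*a^2 + 14*a^2 - 6*sqrt(2)*a - 2*a - 24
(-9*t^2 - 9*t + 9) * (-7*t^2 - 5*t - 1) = 63*t^4 + 108*t^3 - 9*t^2 - 36*t - 9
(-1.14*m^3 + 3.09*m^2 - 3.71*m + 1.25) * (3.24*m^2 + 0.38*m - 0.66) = -3.6936*m^5 + 9.5784*m^4 - 10.0938*m^3 + 0.600800000000001*m^2 + 2.9236*m - 0.825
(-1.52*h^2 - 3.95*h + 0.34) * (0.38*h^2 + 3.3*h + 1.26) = -0.5776*h^4 - 6.517*h^3 - 14.821*h^2 - 3.855*h + 0.4284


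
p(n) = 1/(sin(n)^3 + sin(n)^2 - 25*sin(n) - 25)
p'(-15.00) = -0.26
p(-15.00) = -0.12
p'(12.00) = 0.16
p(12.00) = -0.09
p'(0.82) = 0.01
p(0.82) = -0.02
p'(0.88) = 0.01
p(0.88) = -0.02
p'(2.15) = -0.01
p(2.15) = -0.02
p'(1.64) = -0.00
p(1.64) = -0.02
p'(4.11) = -0.76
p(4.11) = -0.23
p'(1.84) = -0.00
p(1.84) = -0.02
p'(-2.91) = -0.07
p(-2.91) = -0.05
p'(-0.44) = 0.11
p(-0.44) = -0.07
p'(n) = (-3*sin(n)^2*cos(n) - 2*sin(n)*cos(n) + 25*cos(n))/(sin(n)^3 + sin(n)^2 - 25*sin(n) - 25)^2 = (-3*sin(n)^2 - 2*sin(n) + 25)*cos(n)/(sin(n)^3 + sin(n)^2 - 25*sin(n) - 25)^2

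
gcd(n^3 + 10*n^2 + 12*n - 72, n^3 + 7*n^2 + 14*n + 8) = 1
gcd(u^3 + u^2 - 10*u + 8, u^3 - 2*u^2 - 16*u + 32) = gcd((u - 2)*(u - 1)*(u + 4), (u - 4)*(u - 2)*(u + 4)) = u^2 + 2*u - 8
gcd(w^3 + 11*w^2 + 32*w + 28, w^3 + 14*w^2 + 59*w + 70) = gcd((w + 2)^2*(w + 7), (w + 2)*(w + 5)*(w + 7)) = w^2 + 9*w + 14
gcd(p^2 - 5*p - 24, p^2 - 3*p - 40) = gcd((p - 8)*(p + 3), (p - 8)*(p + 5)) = p - 8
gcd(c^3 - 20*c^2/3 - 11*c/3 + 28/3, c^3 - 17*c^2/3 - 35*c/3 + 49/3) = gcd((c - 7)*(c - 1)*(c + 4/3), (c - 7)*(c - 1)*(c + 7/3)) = c^2 - 8*c + 7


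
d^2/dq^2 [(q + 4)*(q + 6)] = 2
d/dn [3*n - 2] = 3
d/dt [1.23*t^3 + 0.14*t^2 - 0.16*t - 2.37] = 3.69*t^2 + 0.28*t - 0.16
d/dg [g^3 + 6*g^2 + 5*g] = 3*g^2 + 12*g + 5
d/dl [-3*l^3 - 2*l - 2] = -9*l^2 - 2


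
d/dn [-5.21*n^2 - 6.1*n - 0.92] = -10.42*n - 6.1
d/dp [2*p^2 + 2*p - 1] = 4*p + 2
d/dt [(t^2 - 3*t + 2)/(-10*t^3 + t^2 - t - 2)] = ((3 - 2*t)*(10*t^3 - t^2 + t + 2) + (t^2 - 3*t + 2)*(30*t^2 - 2*t + 1))/(10*t^3 - t^2 + t + 2)^2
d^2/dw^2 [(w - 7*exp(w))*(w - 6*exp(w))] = -13*w*exp(w) + 168*exp(2*w) - 26*exp(w) + 2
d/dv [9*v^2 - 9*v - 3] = 18*v - 9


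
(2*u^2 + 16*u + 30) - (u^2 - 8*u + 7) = u^2 + 24*u + 23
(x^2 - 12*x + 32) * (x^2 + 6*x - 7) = x^4 - 6*x^3 - 47*x^2 + 276*x - 224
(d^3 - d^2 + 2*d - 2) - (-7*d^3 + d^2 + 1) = 8*d^3 - 2*d^2 + 2*d - 3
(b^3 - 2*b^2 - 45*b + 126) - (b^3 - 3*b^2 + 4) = b^2 - 45*b + 122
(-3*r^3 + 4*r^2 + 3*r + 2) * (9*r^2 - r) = -27*r^5 + 39*r^4 + 23*r^3 + 15*r^2 - 2*r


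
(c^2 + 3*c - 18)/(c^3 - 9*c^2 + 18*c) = (c + 6)/(c*(c - 6))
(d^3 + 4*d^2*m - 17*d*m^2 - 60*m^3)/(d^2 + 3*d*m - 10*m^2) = (d^2 - d*m - 12*m^2)/(d - 2*m)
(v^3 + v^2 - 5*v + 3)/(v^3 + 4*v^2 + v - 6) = (v - 1)/(v + 2)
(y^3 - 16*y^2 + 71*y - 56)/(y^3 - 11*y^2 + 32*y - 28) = (y^2 - 9*y + 8)/(y^2 - 4*y + 4)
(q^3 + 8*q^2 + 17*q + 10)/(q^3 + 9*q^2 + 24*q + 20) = (q + 1)/(q + 2)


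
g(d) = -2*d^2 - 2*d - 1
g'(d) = -4*d - 2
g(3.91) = -39.40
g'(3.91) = -17.64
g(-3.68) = -20.72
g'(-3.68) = 12.72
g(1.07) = -5.43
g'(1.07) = -6.28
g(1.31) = -7.05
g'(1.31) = -7.24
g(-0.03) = -0.94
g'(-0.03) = -1.88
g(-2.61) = -9.40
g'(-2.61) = 8.44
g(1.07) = -5.43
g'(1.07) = -6.28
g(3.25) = -28.62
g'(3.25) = -15.00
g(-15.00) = -421.00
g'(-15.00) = 58.00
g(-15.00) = -421.00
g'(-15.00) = 58.00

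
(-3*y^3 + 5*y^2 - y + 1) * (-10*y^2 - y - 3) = 30*y^5 - 47*y^4 + 14*y^3 - 24*y^2 + 2*y - 3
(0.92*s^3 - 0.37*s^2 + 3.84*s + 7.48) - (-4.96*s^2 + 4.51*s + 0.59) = 0.92*s^3 + 4.59*s^2 - 0.67*s + 6.89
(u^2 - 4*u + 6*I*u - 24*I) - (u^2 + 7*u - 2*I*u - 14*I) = -11*u + 8*I*u - 10*I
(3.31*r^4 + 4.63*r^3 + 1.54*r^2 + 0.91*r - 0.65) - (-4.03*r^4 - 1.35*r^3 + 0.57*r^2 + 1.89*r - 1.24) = 7.34*r^4 + 5.98*r^3 + 0.97*r^2 - 0.98*r + 0.59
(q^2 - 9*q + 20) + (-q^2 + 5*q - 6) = 14 - 4*q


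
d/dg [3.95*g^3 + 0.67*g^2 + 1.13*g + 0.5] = 11.85*g^2 + 1.34*g + 1.13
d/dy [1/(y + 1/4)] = -16/(4*y + 1)^2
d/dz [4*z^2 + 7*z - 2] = 8*z + 7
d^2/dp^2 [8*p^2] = 16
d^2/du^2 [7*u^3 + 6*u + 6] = 42*u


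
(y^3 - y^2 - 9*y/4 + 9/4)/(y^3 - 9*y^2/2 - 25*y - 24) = (2*y^2 - 5*y + 3)/(2*(y^2 - 6*y - 16))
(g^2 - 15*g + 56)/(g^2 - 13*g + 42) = (g - 8)/(g - 6)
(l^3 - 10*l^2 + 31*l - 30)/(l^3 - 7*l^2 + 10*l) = (l - 3)/l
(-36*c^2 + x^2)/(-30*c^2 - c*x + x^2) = (6*c + x)/(5*c + x)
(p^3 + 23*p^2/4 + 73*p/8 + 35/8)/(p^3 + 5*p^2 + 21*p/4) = (4*p^2 + 9*p + 5)/(2*p*(2*p + 3))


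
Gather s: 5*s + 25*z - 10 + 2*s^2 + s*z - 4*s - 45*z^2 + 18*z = 2*s^2 + s*(z + 1) - 45*z^2 + 43*z - 10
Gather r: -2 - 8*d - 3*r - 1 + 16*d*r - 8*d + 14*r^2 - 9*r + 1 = -16*d + 14*r^2 + r*(16*d - 12) - 2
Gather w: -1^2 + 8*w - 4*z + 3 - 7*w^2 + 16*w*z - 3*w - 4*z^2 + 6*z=-7*w^2 + w*(16*z + 5) - 4*z^2 + 2*z + 2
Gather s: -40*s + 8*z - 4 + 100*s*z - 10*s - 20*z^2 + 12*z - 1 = s*(100*z - 50) - 20*z^2 + 20*z - 5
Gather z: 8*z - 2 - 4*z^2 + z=-4*z^2 + 9*z - 2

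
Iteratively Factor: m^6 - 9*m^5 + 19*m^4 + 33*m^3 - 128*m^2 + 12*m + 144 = (m - 3)*(m^5 - 6*m^4 + m^3 + 36*m^2 - 20*m - 48) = (m - 3)*(m + 2)*(m^4 - 8*m^3 + 17*m^2 + 2*m - 24) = (m - 3)*(m + 1)*(m + 2)*(m^3 - 9*m^2 + 26*m - 24) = (m - 4)*(m - 3)*(m + 1)*(m + 2)*(m^2 - 5*m + 6) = (m - 4)*(m - 3)^2*(m + 1)*(m + 2)*(m - 2)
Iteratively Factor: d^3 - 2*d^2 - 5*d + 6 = (d - 1)*(d^2 - d - 6) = (d - 1)*(d + 2)*(d - 3)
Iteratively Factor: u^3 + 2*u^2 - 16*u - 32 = (u - 4)*(u^2 + 6*u + 8) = (u - 4)*(u + 4)*(u + 2)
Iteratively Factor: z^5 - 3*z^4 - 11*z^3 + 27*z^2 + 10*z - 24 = (z + 1)*(z^4 - 4*z^3 - 7*z^2 + 34*z - 24) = (z + 1)*(z + 3)*(z^3 - 7*z^2 + 14*z - 8) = (z - 4)*(z + 1)*(z + 3)*(z^2 - 3*z + 2) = (z - 4)*(z - 2)*(z + 1)*(z + 3)*(z - 1)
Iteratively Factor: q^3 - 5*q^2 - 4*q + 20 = (q - 5)*(q^2 - 4) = (q - 5)*(q + 2)*(q - 2)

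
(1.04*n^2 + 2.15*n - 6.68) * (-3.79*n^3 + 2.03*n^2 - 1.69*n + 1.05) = -3.9416*n^5 - 6.0373*n^4 + 27.9241*n^3 - 16.1019*n^2 + 13.5467*n - 7.014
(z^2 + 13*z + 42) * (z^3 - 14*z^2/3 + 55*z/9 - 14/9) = z^5 + 25*z^4/3 - 113*z^3/9 - 1063*z^2/9 + 2128*z/9 - 196/3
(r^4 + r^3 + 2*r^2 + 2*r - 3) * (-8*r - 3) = -8*r^5 - 11*r^4 - 19*r^3 - 22*r^2 + 18*r + 9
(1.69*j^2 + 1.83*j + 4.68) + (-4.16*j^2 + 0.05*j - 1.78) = -2.47*j^2 + 1.88*j + 2.9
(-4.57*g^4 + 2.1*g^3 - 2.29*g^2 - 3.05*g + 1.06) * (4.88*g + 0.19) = -22.3016*g^5 + 9.3797*g^4 - 10.7762*g^3 - 15.3191*g^2 + 4.5933*g + 0.2014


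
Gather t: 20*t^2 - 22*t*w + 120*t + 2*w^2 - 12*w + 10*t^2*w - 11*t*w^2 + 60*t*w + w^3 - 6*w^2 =t^2*(10*w + 20) + t*(-11*w^2 + 38*w + 120) + w^3 - 4*w^2 - 12*w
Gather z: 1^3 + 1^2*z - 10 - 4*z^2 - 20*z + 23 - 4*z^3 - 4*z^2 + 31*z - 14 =-4*z^3 - 8*z^2 + 12*z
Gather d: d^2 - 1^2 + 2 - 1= d^2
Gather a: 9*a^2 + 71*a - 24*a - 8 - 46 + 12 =9*a^2 + 47*a - 42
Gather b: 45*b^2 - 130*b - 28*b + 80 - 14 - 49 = 45*b^2 - 158*b + 17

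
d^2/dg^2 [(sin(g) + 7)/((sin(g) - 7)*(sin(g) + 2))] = (-sin(g)^5 - 33*sin(g)^4 + 23*sin(g)^3 - 455*sin(g)^2 + 168*sin(g) + 406)/((sin(g) - 7)^3*(sin(g) + 2)^3)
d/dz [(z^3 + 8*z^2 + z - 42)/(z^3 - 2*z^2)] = 2*(-5*z - 21)/z^3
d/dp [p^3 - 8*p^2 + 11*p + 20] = 3*p^2 - 16*p + 11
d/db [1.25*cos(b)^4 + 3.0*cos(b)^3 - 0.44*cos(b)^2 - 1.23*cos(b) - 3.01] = -1.02*sin(b) - 0.81*sin(2*b) - 2.25*sin(3*b) - 0.625*sin(4*b)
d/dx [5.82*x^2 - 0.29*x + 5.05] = 11.64*x - 0.29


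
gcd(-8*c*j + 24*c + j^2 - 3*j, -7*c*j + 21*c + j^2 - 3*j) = j - 3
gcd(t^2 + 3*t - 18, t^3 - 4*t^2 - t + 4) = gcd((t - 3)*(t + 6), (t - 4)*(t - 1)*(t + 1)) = 1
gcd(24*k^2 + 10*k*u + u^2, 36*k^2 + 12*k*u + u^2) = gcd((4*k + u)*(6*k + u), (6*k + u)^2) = 6*k + u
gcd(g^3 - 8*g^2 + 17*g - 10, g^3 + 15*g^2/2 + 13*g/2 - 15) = g - 1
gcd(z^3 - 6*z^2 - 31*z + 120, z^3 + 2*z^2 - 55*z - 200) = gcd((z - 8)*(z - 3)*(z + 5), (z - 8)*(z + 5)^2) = z^2 - 3*z - 40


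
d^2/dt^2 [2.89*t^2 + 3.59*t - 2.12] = 5.78000000000000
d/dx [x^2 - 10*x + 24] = 2*x - 10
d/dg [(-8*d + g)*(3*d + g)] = -5*d + 2*g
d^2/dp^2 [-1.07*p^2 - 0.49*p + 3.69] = -2.14000000000000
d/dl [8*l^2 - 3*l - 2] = 16*l - 3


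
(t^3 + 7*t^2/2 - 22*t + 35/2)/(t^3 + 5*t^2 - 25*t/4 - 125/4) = 2*(t^2 + 6*t - 7)/(2*t^2 + 15*t + 25)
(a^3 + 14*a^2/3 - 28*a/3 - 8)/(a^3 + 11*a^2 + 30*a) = (3*a^2 - 4*a - 4)/(3*a*(a + 5))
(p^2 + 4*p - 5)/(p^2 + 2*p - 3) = (p + 5)/(p + 3)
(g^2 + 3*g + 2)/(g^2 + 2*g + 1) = (g + 2)/(g + 1)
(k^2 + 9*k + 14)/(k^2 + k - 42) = (k + 2)/(k - 6)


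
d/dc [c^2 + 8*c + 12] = 2*c + 8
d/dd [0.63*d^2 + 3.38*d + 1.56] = 1.26*d + 3.38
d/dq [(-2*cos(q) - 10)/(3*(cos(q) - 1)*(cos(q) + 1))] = 2*(sin(q)^2 - 10*cos(q) - 2)/(3*sin(q)^3)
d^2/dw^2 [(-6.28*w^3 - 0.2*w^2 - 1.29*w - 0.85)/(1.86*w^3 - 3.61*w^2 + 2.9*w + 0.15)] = (-85.719216*w^6 + 176.468616*w^5 + 44.181324*w^4 - 44.224978*w^3 - 106.69479*w^2 + 49.77579*w - 14.10425)/(6.434856*w^9 - 37.467468*w^8 + 102.817638*w^7 - 162.323101*w^6 + 154.26393*w^5 - 80.361255*w^4 + 15.09245*w^3 + 3.540825*w^2 + 0.19575*w + 0.003375)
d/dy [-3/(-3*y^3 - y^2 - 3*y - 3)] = 3*(-9*y^2 - 2*y - 3)/(3*y^3 + y^2 + 3*y + 3)^2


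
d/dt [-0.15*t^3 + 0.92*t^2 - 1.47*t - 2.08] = -0.45*t^2 + 1.84*t - 1.47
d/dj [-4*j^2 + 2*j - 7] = 2 - 8*j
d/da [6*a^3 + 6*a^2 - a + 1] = 18*a^2 + 12*a - 1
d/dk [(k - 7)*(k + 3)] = 2*k - 4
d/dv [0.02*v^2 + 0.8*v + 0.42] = 0.04*v + 0.8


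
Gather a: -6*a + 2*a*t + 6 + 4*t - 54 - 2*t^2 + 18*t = a*(2*t - 6) - 2*t^2 + 22*t - 48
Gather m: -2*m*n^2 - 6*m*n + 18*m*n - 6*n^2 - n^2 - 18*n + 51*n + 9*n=m*(-2*n^2 + 12*n) - 7*n^2 + 42*n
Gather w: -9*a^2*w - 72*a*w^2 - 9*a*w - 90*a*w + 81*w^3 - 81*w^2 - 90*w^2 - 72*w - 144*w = 81*w^3 + w^2*(-72*a - 171) + w*(-9*a^2 - 99*a - 216)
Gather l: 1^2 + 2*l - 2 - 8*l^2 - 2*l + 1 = -8*l^2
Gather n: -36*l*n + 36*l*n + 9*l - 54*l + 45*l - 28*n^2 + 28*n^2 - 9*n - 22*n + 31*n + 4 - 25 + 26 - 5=0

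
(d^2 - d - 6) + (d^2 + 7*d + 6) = 2*d^2 + 6*d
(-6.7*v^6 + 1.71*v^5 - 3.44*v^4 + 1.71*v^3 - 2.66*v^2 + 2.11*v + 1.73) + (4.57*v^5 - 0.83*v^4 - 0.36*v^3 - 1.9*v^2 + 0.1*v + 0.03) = -6.7*v^6 + 6.28*v^5 - 4.27*v^4 + 1.35*v^3 - 4.56*v^2 + 2.21*v + 1.76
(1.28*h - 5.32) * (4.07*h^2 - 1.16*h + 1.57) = 5.2096*h^3 - 23.1372*h^2 + 8.1808*h - 8.3524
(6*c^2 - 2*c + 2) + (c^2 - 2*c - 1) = 7*c^2 - 4*c + 1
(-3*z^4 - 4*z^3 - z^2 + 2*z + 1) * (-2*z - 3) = 6*z^5 + 17*z^4 + 14*z^3 - z^2 - 8*z - 3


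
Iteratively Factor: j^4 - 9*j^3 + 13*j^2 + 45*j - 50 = (j - 1)*(j^3 - 8*j^2 + 5*j + 50) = (j - 1)*(j + 2)*(j^2 - 10*j + 25) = (j - 5)*(j - 1)*(j + 2)*(j - 5)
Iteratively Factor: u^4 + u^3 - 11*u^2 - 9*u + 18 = (u + 2)*(u^3 - u^2 - 9*u + 9) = (u - 1)*(u + 2)*(u^2 - 9) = (u - 3)*(u - 1)*(u + 2)*(u + 3)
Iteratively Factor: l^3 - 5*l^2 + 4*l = (l - 1)*(l^2 - 4*l) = (l - 4)*(l - 1)*(l)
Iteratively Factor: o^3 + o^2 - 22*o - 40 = (o - 5)*(o^2 + 6*o + 8) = (o - 5)*(o + 4)*(o + 2)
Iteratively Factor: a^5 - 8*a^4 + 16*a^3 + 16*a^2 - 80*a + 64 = (a - 2)*(a^4 - 6*a^3 + 4*a^2 + 24*a - 32) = (a - 2)^2*(a^3 - 4*a^2 - 4*a + 16) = (a - 2)^2*(a + 2)*(a^2 - 6*a + 8) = (a - 4)*(a - 2)^2*(a + 2)*(a - 2)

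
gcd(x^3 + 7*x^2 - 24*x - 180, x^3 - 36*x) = x + 6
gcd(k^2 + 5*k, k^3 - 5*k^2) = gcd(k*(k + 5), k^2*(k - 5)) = k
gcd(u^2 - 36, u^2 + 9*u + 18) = u + 6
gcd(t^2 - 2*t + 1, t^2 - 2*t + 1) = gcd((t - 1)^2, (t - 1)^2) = t^2 - 2*t + 1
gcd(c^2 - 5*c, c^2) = c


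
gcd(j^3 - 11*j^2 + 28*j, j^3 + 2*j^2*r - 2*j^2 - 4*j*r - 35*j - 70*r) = j - 7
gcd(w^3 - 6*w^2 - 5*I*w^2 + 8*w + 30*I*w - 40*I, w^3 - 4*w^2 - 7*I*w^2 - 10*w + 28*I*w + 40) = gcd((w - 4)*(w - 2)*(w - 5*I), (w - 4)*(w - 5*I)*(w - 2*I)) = w^2 + w*(-4 - 5*I) + 20*I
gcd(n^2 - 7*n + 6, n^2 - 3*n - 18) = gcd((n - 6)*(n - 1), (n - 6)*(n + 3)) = n - 6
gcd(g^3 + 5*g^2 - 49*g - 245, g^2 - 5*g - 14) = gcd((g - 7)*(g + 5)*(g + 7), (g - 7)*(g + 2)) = g - 7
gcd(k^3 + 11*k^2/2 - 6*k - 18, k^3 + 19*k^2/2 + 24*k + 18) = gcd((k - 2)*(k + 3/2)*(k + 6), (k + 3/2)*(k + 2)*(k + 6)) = k^2 + 15*k/2 + 9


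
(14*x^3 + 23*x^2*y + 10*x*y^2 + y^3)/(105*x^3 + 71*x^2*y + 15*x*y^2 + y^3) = (2*x^2 + 3*x*y + y^2)/(15*x^2 + 8*x*y + y^2)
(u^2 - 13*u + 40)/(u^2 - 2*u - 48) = (u - 5)/(u + 6)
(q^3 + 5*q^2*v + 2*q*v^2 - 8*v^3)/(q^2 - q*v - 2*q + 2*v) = (q^2 + 6*q*v + 8*v^2)/(q - 2)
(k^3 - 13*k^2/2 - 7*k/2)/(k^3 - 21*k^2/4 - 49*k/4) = 2*(2*k + 1)/(4*k + 7)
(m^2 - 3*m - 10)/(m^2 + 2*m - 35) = (m + 2)/(m + 7)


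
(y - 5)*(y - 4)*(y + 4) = y^3 - 5*y^2 - 16*y + 80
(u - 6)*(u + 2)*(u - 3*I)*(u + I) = u^4 - 4*u^3 - 2*I*u^3 - 9*u^2 + 8*I*u^2 - 12*u + 24*I*u - 36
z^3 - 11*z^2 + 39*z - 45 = (z - 5)*(z - 3)^2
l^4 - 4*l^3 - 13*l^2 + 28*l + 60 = (l - 5)*(l - 3)*(l + 2)^2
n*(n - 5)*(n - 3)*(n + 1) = n^4 - 7*n^3 + 7*n^2 + 15*n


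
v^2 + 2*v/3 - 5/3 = (v - 1)*(v + 5/3)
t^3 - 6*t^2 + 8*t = t*(t - 4)*(t - 2)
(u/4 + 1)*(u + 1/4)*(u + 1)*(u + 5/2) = u^4/4 + 31*u^3/16 + 147*u^2/32 + 113*u/32 + 5/8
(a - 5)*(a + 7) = a^2 + 2*a - 35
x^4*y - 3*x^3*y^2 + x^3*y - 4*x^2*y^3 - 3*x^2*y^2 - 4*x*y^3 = x*(x - 4*y)*(x + y)*(x*y + y)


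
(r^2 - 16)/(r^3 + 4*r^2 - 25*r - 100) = (r - 4)/(r^2 - 25)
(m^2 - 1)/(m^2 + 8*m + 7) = (m - 1)/(m + 7)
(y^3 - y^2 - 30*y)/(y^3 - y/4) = 4*(y^2 - y - 30)/(4*y^2 - 1)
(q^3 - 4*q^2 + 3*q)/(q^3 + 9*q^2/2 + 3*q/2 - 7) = 2*q*(q - 3)/(2*q^2 + 11*q + 14)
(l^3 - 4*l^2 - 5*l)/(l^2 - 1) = l*(l - 5)/(l - 1)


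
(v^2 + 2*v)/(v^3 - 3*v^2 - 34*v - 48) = v/(v^2 - 5*v - 24)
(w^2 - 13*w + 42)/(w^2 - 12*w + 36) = (w - 7)/(w - 6)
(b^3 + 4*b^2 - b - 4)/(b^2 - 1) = b + 4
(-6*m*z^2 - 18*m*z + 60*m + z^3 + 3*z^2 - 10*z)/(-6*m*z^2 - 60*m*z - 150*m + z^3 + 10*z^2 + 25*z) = (z - 2)/(z + 5)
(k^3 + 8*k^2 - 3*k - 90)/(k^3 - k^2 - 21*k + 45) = (k + 6)/(k - 3)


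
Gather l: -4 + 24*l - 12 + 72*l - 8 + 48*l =144*l - 24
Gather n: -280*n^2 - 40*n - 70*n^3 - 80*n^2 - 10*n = -70*n^3 - 360*n^2 - 50*n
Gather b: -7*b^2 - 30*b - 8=-7*b^2 - 30*b - 8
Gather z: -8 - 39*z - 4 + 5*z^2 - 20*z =5*z^2 - 59*z - 12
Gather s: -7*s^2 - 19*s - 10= -7*s^2 - 19*s - 10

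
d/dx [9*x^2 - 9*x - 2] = 18*x - 9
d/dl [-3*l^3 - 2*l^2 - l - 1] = -9*l^2 - 4*l - 1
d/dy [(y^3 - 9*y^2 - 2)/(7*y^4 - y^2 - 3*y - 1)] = (3*y*(6 - y)*(-7*y^4 + y^2 + 3*y + 1) - (-28*y^3 + 2*y + 3)*(-y^3 + 9*y^2 + 2))/(-7*y^4 + y^2 + 3*y + 1)^2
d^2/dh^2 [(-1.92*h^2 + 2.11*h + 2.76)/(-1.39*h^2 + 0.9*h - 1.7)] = (-3.349622*h^3 - 59.217336*h^2 + 50.63214*h + 13.21356)/(2.685619*h^6 - 5.21667*h^5 + 13.23141*h^4 - 13.4892*h^3 + 16.1823*h^2 - 7.803*h + 4.913)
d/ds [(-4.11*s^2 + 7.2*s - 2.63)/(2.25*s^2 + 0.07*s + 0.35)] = (-16.4877*s^2 + 8.958*s + 2.7041)/(5.0625*s^4 + 0.315*s^3 + 1.5799*s^2 + 0.049*s + 0.1225)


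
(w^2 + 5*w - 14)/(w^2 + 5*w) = (w^2 + 5*w - 14)/(w*(w + 5))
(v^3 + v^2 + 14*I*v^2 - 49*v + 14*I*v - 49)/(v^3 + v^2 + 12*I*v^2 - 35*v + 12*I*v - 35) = (v + 7*I)/(v + 5*I)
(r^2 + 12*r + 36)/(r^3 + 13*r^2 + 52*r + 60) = (r + 6)/(r^2 + 7*r + 10)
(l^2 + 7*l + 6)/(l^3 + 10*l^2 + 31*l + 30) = (l^2 + 7*l + 6)/(l^3 + 10*l^2 + 31*l + 30)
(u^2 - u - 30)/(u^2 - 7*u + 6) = (u + 5)/(u - 1)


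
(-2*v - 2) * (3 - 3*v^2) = 6*v^3 + 6*v^2 - 6*v - 6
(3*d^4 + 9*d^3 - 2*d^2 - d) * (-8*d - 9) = -24*d^5 - 99*d^4 - 65*d^3 + 26*d^2 + 9*d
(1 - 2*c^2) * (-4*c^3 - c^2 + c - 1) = 8*c^5 + 2*c^4 - 6*c^3 + c^2 + c - 1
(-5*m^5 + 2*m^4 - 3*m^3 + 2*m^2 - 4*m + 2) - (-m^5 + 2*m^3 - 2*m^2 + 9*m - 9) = -4*m^5 + 2*m^4 - 5*m^3 + 4*m^2 - 13*m + 11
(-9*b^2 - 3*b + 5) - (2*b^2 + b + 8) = -11*b^2 - 4*b - 3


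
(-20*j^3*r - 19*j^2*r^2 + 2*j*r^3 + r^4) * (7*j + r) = -140*j^4*r - 153*j^3*r^2 - 5*j^2*r^3 + 9*j*r^4 + r^5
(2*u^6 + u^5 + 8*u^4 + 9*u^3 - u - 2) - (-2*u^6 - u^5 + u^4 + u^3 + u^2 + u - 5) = 4*u^6 + 2*u^5 + 7*u^4 + 8*u^3 - u^2 - 2*u + 3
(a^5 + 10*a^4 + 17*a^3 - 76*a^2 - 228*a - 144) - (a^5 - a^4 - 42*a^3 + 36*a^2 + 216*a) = 11*a^4 + 59*a^3 - 112*a^2 - 444*a - 144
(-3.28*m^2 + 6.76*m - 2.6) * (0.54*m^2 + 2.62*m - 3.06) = -1.7712*m^4 - 4.9432*m^3 + 26.344*m^2 - 27.4976*m + 7.956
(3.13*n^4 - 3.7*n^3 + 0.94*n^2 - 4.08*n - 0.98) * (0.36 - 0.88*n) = -2.7544*n^5 + 4.3828*n^4 - 2.1592*n^3 + 3.9288*n^2 - 0.6064*n - 0.3528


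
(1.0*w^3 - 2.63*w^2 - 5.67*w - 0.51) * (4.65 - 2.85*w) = -2.85*w^4 + 12.1455*w^3 + 3.93*w^2 - 24.912*w - 2.3715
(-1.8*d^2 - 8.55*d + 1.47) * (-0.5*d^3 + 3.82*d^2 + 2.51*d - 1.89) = 0.9*d^5 - 2.601*d^4 - 37.914*d^3 - 12.4431*d^2 + 19.8492*d - 2.7783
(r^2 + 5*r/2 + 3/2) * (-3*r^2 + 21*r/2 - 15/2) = -3*r^4 + 3*r^3 + 57*r^2/4 - 3*r - 45/4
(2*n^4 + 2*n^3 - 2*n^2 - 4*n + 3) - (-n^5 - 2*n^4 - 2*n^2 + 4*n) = n^5 + 4*n^4 + 2*n^3 - 8*n + 3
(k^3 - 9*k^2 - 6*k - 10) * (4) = 4*k^3 - 36*k^2 - 24*k - 40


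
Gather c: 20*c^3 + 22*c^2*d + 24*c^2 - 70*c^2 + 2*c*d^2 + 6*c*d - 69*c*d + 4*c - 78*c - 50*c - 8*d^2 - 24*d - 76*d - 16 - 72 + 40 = 20*c^3 + c^2*(22*d - 46) + c*(2*d^2 - 63*d - 124) - 8*d^2 - 100*d - 48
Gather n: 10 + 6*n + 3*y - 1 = 6*n + 3*y + 9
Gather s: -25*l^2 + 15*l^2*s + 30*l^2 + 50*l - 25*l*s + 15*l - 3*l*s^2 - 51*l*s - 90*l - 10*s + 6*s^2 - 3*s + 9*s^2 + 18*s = 5*l^2 - 25*l + s^2*(15 - 3*l) + s*(15*l^2 - 76*l + 5)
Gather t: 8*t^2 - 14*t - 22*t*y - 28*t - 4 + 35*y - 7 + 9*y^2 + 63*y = 8*t^2 + t*(-22*y - 42) + 9*y^2 + 98*y - 11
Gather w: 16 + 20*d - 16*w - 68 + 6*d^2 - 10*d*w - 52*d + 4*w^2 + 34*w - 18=6*d^2 - 32*d + 4*w^2 + w*(18 - 10*d) - 70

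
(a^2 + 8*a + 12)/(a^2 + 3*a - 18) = (a + 2)/(a - 3)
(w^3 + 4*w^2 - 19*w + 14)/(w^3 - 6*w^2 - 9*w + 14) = (w^2 + 5*w - 14)/(w^2 - 5*w - 14)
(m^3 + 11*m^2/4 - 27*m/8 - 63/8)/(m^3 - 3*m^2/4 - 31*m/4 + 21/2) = (m + 3/2)/(m - 2)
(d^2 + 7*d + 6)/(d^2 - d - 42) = (d + 1)/(d - 7)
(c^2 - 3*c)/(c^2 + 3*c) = (c - 3)/(c + 3)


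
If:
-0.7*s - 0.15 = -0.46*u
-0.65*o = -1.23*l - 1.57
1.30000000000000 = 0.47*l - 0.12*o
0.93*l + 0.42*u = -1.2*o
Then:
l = 6.54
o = 14.80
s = -37.52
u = -56.78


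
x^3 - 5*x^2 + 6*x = x*(x - 3)*(x - 2)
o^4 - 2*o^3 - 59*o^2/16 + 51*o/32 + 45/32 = (o - 3)*(o - 3/4)*(o + 1/2)*(o + 5/4)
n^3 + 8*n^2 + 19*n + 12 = (n + 1)*(n + 3)*(n + 4)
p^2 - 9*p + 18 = (p - 6)*(p - 3)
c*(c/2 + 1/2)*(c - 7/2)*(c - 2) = c^4/2 - 9*c^3/4 + 3*c^2/4 + 7*c/2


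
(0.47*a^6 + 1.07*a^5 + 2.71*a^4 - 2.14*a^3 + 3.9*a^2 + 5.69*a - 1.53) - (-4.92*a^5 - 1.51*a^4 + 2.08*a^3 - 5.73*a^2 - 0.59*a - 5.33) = 0.47*a^6 + 5.99*a^5 + 4.22*a^4 - 4.22*a^3 + 9.63*a^2 + 6.28*a + 3.8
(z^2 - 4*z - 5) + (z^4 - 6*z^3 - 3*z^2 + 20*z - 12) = z^4 - 6*z^3 - 2*z^2 + 16*z - 17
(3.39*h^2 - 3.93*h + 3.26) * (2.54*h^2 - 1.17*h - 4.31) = 8.6106*h^4 - 13.9485*h^3 - 1.7324*h^2 + 13.1241*h - 14.0506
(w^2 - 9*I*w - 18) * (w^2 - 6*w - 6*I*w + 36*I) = w^4 - 6*w^3 - 15*I*w^3 - 72*w^2 + 90*I*w^2 + 432*w + 108*I*w - 648*I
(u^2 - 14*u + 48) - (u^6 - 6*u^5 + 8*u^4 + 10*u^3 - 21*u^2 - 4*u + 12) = -u^6 + 6*u^5 - 8*u^4 - 10*u^3 + 22*u^2 - 10*u + 36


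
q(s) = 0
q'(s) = 0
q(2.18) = 0.00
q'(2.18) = 0.00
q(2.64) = 0.00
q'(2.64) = 0.00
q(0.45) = 0.00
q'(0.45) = 0.00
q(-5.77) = 0.00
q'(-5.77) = 0.00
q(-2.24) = 0.00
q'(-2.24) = 0.00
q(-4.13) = 0.00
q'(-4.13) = 0.00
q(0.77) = 0.00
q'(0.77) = 0.00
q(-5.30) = 0.00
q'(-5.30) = 0.00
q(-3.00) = 0.00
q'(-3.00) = 0.00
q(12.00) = 0.00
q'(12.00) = 0.00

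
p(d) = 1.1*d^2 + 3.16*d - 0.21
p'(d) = 2.2*d + 3.16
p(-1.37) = -2.47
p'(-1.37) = 0.15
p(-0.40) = -1.30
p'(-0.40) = 2.28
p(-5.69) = 17.42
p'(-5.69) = -9.36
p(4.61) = 37.73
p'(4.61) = 13.30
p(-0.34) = -1.16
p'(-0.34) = 2.41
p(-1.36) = -2.47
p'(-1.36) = 0.17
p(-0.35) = -1.18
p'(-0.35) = 2.39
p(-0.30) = -1.06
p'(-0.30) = 2.50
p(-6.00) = 20.43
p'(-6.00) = -10.04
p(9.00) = 117.33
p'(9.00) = 22.96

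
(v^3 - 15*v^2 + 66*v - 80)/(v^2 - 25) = (v^2 - 10*v + 16)/(v + 5)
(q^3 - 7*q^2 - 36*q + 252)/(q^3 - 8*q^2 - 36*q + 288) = (q - 7)/(q - 8)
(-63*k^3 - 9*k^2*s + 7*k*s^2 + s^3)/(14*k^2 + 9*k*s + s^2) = (-9*k^2 + s^2)/(2*k + s)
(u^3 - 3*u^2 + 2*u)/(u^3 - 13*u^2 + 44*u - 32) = u*(u - 2)/(u^2 - 12*u + 32)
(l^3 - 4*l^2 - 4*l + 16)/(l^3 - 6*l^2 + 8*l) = (l + 2)/l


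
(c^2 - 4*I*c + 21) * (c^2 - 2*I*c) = c^4 - 6*I*c^3 + 13*c^2 - 42*I*c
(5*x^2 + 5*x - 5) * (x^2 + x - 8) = 5*x^4 + 10*x^3 - 40*x^2 - 45*x + 40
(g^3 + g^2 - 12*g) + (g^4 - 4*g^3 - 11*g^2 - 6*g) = g^4 - 3*g^3 - 10*g^2 - 18*g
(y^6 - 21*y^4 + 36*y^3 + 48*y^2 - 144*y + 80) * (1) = y^6 - 21*y^4 + 36*y^3 + 48*y^2 - 144*y + 80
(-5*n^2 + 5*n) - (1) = -5*n^2 + 5*n - 1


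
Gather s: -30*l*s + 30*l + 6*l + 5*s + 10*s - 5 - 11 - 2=36*l + s*(15 - 30*l) - 18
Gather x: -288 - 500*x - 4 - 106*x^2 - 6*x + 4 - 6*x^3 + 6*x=-6*x^3 - 106*x^2 - 500*x - 288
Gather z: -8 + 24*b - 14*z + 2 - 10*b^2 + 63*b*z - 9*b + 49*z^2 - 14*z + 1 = -10*b^2 + 15*b + 49*z^2 + z*(63*b - 28) - 5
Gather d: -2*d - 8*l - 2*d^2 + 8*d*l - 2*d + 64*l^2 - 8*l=-2*d^2 + d*(8*l - 4) + 64*l^2 - 16*l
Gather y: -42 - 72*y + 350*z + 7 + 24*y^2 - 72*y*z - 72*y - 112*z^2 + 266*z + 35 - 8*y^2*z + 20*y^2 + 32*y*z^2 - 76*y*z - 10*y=y^2*(44 - 8*z) + y*(32*z^2 - 148*z - 154) - 112*z^2 + 616*z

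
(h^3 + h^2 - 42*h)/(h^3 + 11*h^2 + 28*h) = (h - 6)/(h + 4)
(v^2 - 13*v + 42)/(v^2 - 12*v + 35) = (v - 6)/(v - 5)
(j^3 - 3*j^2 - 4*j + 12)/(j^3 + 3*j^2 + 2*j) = (j^2 - 5*j + 6)/(j*(j + 1))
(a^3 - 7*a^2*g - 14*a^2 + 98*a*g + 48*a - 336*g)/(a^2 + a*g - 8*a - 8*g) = (a^2 - 7*a*g - 6*a + 42*g)/(a + g)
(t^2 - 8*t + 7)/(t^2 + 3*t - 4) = (t - 7)/(t + 4)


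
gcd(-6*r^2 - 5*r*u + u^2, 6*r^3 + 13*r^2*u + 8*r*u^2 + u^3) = r + u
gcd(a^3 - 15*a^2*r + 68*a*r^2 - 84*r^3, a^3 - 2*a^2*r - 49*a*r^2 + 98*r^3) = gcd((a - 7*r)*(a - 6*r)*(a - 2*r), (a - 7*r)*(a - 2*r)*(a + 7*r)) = a^2 - 9*a*r + 14*r^2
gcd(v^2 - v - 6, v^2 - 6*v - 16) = v + 2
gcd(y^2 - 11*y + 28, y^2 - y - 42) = y - 7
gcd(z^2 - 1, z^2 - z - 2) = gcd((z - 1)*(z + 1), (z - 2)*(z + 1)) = z + 1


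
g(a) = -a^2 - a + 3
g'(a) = -2*a - 1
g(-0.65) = 3.23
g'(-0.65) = 0.30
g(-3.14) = -3.72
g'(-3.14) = 5.28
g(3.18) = -10.29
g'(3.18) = -7.36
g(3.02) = -9.14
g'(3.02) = -7.04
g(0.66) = 1.90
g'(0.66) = -2.32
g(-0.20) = 3.16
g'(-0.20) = -0.60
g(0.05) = 2.95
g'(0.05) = -1.10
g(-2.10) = 0.69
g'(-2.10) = 3.20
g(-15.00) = -207.00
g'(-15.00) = 29.00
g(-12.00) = -129.00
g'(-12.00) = 23.00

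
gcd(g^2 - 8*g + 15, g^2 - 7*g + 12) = g - 3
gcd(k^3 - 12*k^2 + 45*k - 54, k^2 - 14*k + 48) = k - 6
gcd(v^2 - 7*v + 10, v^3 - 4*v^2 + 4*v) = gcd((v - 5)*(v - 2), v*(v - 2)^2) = v - 2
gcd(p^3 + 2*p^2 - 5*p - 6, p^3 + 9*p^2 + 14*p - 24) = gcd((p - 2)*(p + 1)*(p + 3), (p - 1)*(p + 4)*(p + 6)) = 1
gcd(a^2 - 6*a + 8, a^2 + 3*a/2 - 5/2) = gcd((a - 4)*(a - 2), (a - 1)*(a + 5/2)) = 1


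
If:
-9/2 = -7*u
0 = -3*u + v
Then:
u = 9/14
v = 27/14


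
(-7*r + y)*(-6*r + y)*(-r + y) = -42*r^3 + 55*r^2*y - 14*r*y^2 + y^3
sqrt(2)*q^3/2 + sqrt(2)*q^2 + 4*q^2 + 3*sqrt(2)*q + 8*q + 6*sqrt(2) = (q + 2)*(q + 3*sqrt(2))*(sqrt(2)*q/2 + 1)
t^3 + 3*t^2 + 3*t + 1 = (t + 1)^3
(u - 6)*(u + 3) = u^2 - 3*u - 18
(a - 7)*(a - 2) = a^2 - 9*a + 14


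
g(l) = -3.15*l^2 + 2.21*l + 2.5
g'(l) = 2.21 - 6.3*l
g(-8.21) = -227.97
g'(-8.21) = 53.93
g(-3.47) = -43.10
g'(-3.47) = 24.07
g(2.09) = -6.64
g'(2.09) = -10.96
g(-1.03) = -3.12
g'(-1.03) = 8.70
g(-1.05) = -3.29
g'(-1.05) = 8.82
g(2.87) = -17.10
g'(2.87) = -15.87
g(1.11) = 1.07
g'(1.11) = -4.78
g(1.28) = 0.17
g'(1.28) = -5.85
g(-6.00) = -124.16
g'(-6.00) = 40.01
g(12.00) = -424.58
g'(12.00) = -73.39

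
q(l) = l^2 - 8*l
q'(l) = 2*l - 8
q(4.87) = -15.24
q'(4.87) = 1.74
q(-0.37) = 3.10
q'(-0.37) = -8.74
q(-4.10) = 49.61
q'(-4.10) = -16.20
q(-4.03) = 48.48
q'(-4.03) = -16.06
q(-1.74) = 16.95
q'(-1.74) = -11.48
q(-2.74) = 29.43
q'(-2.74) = -13.48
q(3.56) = -15.81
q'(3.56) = -0.88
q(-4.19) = 51.08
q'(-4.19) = -16.38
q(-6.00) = 84.00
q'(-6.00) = -20.00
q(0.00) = 0.00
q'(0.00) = -8.00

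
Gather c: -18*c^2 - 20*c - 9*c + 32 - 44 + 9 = -18*c^2 - 29*c - 3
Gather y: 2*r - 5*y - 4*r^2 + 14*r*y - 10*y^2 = -4*r^2 + 2*r - 10*y^2 + y*(14*r - 5)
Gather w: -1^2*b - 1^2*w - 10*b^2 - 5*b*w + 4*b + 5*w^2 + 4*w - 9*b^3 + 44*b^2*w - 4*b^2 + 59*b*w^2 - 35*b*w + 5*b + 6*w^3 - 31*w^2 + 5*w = -9*b^3 - 14*b^2 + 8*b + 6*w^3 + w^2*(59*b - 26) + w*(44*b^2 - 40*b + 8)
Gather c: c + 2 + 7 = c + 9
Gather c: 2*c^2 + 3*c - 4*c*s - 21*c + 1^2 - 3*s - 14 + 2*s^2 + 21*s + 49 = 2*c^2 + c*(-4*s - 18) + 2*s^2 + 18*s + 36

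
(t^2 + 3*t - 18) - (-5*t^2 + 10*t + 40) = 6*t^2 - 7*t - 58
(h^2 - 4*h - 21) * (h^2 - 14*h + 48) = h^4 - 18*h^3 + 83*h^2 + 102*h - 1008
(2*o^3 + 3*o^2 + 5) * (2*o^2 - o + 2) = 4*o^5 + 4*o^4 + o^3 + 16*o^2 - 5*o + 10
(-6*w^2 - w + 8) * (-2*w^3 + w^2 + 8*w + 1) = 12*w^5 - 4*w^4 - 65*w^3 - 6*w^2 + 63*w + 8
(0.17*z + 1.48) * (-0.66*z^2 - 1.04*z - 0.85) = -0.1122*z^3 - 1.1536*z^2 - 1.6837*z - 1.258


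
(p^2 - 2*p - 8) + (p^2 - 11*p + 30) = 2*p^2 - 13*p + 22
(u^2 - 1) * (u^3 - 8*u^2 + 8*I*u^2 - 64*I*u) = u^5 - 8*u^4 + 8*I*u^4 - u^3 - 64*I*u^3 + 8*u^2 - 8*I*u^2 + 64*I*u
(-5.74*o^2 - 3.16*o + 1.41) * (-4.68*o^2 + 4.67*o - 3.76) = 26.8632*o^4 - 12.017*o^3 + 0.226399999999998*o^2 + 18.4663*o - 5.3016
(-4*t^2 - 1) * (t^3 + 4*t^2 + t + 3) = -4*t^5 - 16*t^4 - 5*t^3 - 16*t^2 - t - 3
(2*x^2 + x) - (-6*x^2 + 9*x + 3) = 8*x^2 - 8*x - 3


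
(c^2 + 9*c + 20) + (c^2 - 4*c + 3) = 2*c^2 + 5*c + 23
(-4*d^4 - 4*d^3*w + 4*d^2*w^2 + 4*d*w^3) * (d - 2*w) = -4*d^5 + 4*d^4*w + 12*d^3*w^2 - 4*d^2*w^3 - 8*d*w^4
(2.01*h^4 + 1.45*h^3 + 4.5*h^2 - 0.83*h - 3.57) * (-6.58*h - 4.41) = -13.2258*h^5 - 18.4051*h^4 - 36.0045*h^3 - 14.3836*h^2 + 27.1509*h + 15.7437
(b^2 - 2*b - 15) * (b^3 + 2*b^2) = b^5 - 19*b^3 - 30*b^2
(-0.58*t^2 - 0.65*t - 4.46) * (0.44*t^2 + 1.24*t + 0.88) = -0.2552*t^4 - 1.0052*t^3 - 3.2788*t^2 - 6.1024*t - 3.9248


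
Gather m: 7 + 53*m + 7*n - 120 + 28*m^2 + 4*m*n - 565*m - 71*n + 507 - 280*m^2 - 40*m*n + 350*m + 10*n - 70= -252*m^2 + m*(-36*n - 162) - 54*n + 324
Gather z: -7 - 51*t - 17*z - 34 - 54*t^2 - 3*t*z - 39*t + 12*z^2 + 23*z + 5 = -54*t^2 - 90*t + 12*z^2 + z*(6 - 3*t) - 36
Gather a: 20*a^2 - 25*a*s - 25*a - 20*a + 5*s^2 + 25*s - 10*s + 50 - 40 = 20*a^2 + a*(-25*s - 45) + 5*s^2 + 15*s + 10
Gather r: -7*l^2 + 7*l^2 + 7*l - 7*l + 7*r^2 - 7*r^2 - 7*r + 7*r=0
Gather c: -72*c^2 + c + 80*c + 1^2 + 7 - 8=-72*c^2 + 81*c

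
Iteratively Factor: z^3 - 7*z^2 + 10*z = (z - 5)*(z^2 - 2*z) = z*(z - 5)*(z - 2)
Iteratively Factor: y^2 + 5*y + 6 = (y + 2)*(y + 3)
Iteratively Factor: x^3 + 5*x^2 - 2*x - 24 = (x + 4)*(x^2 + x - 6) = (x + 3)*(x + 4)*(x - 2)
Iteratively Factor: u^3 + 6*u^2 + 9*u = (u)*(u^2 + 6*u + 9) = u*(u + 3)*(u + 3)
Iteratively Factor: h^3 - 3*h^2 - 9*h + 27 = (h - 3)*(h^2 - 9) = (h - 3)*(h + 3)*(h - 3)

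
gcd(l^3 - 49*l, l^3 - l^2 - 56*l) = l^2 + 7*l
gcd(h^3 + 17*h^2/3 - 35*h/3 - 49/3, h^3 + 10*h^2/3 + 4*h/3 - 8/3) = 1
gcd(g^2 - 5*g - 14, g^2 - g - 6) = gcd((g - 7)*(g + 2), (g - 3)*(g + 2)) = g + 2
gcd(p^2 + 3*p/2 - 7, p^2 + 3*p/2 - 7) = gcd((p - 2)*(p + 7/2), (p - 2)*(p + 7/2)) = p^2 + 3*p/2 - 7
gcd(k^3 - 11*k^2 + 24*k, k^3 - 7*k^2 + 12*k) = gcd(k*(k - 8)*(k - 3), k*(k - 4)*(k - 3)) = k^2 - 3*k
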